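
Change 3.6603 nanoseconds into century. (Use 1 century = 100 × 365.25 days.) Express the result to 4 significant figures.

1 ns = 3.16881e-19 century.
Thus 3.6603 × 3.16881e-19 ≈ 1.160e-18 century.

1.160e-18 century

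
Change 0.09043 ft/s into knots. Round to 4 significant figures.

0.05358 knots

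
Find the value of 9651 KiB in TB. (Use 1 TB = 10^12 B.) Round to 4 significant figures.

9.883e-6 TB

1 KiB = 1.02400e-9 terabytes.
9651 × 1.02400e-9 ≈ 9.883e-6 TB.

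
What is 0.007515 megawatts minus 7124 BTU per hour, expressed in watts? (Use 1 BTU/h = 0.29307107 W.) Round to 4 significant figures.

0.007515 MW = 7515.00 W and 7124 BTU/h = 2087.84 W.
7515.00 − 2087.84 ≈ 5427 W.

5427 W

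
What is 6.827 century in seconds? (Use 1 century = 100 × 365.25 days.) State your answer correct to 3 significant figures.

2.15e+10 s

1 century = 3.15576e+9 s.
Thus 6.827 × 3.15576e+9 ≈ 2.15e+10 s.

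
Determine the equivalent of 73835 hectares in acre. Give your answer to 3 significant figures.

182000 acre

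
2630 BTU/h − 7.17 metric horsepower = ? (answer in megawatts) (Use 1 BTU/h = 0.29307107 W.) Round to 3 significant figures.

2630 BTU/h = 0.000770777 MW and 7.17 PS = 0.00527353 MW.
0.000770777 − 0.00527353 ≈ -0.00450 MW.

-0.00450 megawatts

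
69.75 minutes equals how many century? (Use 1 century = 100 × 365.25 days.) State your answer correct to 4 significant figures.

1.326 × 10^-6 centuries

1 minute = 1.90129 × 10^-8 century.
Then 69.75 × 1.90129 × 10^-8 ≈ 1.326 × 10^-6 century.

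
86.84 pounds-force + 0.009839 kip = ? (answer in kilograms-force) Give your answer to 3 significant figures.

43.9 kgf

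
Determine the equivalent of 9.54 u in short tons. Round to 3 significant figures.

1 atomic mass unit = 1.83043 × 10^-30 short tons.
Thus 9.54 × 1.83043 × 10^-30 ≈ 1.75 × 10^-29 short ton.

1.75 × 10^-29 short ton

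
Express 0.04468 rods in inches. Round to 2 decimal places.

8.85 in

1 rod = 198.000 in.
Then 0.04468 × 198.000 ≈ 8.85 in.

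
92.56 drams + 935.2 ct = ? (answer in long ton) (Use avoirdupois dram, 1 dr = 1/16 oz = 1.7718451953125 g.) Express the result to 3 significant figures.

92.56 dr = 0.000161412 long ton and 935.2 ct = 0.000184086 long ton.
0.000161412 + 0.000184086 ≈ 0.000345 long ton.

0.000345 long tons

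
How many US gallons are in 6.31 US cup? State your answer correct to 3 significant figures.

0.394 US gal

1 US cup = 0.0625000 US gal.
So 6.31 × 0.0625000 ≈ 0.394 US gal.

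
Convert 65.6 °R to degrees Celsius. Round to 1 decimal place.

-236.7 °C

°R = (°C + 273.15) × 9/5.
Applying the formula gives -236.7 °C.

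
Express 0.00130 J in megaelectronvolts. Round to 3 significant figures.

1 joule = 6.24151 × 10^12 megaelectronvolts.
0.00130 × 6.24151 × 10^12 ≈ 8.11 × 10^9 MeV.

8.11 × 10^9 MeV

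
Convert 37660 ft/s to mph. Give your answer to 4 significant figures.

25680 miles per hour

1 foot per second = 0.681818 mph.
37660 × 0.681818 ≈ 25680 mph.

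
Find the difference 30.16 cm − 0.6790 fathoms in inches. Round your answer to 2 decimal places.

-37.01 inches

30.16 cm = 11.8740 in and 0.6790 fathom = 48.8880 in.
11.8740 − 48.8880 ≈ -37.01 in.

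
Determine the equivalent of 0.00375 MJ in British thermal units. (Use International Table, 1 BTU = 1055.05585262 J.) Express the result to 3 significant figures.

3.55 British thermal units

1 MJ = 947.817 British thermal units.
So 0.00375 × 947.817 ≈ 3.55 BTU.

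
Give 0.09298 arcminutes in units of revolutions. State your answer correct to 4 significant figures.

1 arcminute = 4.62963e-5 revolutions.
So 0.09298 × 4.62963e-5 ≈ 4.305e-6 rev.

4.305e-6 revolutions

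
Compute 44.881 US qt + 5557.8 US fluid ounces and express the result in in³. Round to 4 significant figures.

12620 in³

44.881 US qt = 2591.88 in³ and 5557.8 US fl oz = 10030.1 in³.
2591.88 + 10030.1 ≈ 12620 in³.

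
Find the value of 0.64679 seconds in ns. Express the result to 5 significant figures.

1 second = 1.00000e+9 ns.
Then 0.64679 × 1.00000e+9 ≈ 6.4679e+8 ns.

6.4679e+8 nanoseconds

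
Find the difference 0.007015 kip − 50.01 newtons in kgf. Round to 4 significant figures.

0.007015 kip = 3.18195 kgf and 50.01 N = 5.09960 kgf.
3.18195 − 5.09960 ≈ -1.918 kgf.

-1.918 kgf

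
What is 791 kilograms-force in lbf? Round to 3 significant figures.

1 kgf = 2.20462 lbf.
So 791 × 2.20462 ≈ 1740 lbf.

1740 pounds-force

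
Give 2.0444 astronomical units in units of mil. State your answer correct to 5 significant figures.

1 astronomical unit = 5.88968e+15 mils.
So 2.0444 × 5.88968e+15 ≈ 1.2041e+16 mil.

1.2041e+16 mils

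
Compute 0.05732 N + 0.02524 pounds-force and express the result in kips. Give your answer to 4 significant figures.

0.05732 N = 1.28860e-5 kip and 0.02524 lbf = 2.52400e-5 kip.
1.28860e-5 + 2.52400e-5 ≈ 3.813e-5 kip.

3.813e-5 kip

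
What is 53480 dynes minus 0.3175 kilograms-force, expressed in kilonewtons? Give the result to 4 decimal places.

-0.0026 kN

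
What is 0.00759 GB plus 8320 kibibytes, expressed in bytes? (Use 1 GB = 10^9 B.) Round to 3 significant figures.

0.00759 GB = 7.59000e+6 B and 8320 KiB = 8.51968e+6 B.
7.59000e+6 + 8.51968e+6 ≈ 1.61e+7 B.

1.61e+7 B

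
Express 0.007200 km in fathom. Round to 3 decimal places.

3.937 fathom

1 km = 546.807 fathoms.
0.007200 × 546.807 ≈ 3.937 fathom.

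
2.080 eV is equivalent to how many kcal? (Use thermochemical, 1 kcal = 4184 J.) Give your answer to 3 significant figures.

7.96e-23 kcal

1 eV = 3.82929e-23 kilocalories.
2.080 × 3.82929e-23 ≈ 7.96e-23 kcal.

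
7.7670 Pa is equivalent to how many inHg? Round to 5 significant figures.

0.0022936 inHg

1 pascal = 0.000295300 inches of mercury.
So 7.7670 × 0.000295300 ≈ 0.0022936 inHg.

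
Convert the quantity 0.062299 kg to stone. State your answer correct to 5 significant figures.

1 kilogram = 0.157473 stone.
So 0.062299 × 0.157473 ≈ 0.0098104 st.

0.0098104 stone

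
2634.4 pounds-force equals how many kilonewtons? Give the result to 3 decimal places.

11.718 kN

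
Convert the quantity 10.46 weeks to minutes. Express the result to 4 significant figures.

1 week = 10080.0 min.
So 10.46 × 10080.0 ≈ 105400 min.

105400 min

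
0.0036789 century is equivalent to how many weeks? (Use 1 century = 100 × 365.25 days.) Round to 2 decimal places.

19.20 wk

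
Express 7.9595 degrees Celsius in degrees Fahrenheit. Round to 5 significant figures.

46.327 degrees Fahrenheit

°F = °C × 9/5 + 32.
Applying the formula gives 46.327 °F.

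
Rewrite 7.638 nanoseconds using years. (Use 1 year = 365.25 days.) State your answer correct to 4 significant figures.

1 nanosecond = 3.16881e-17 yr.
So 7.638 × 3.16881e-17 ≈ 2.420e-16 yr.

2.420e-16 years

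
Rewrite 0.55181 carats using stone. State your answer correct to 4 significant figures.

1 carat = 3.14946 × 10^-5 stone.
So 0.55181 × 3.14946 × 10^-5 ≈ 1.738 × 10^-5 st.

1.738 × 10^-5 stone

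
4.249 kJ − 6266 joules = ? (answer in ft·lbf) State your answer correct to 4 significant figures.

4.249 kJ = 3133.90 ft·lbf and 6266 J = 4621.56 ft·lbf.
3133.90 − 4621.56 ≈ -1488 ft·lbf.

-1488 ft·lbf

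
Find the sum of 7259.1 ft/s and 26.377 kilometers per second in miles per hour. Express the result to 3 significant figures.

7259.1 ft/s = 4949.39 mph and 26.377 km/s = 59003.7 mph.
4949.39 + 59003.7 ≈ 64000 mph.

64000 mph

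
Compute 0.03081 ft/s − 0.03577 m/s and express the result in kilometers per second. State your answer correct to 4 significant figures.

0.03081 ft/s = 9.39089e-6 km/s and 0.03577 m/s = 3.57700e-5 km/s.
9.39089e-6 − 3.57700e-5 ≈ -2.638e-5 km/s.

-2.638e-5 km/s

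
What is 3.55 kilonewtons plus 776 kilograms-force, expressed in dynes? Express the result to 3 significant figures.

3.55 kN = 3.55000 × 10^8 dyn and 776 kgf = 7.60996 × 10^8 dyn.
3.55000 × 10^8 + 7.60996 × 10^8 ≈ 1.12 × 10^9 dyn.

1.12 × 10^9 dyn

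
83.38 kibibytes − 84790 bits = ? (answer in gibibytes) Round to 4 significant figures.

6.965e-5 GiB

83.38 KiB = 7.95174e-5 GiB and 84790 bit = 9.87086e-6 GiB.
7.95174e-5 − 9.87086e-6 ≈ 6.965e-5 GiB.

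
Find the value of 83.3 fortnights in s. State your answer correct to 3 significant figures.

1.01 × 10^8 s

1 fortnight = 1.20960 × 10^6 s.
83.3 × 1.20960 × 10^6 ≈ 1.01 × 10^8 s.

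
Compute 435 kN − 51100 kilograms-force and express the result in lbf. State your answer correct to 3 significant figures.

435 kN = 97791.9 lbf and 51100 kgf = 112656 lbf.
97791.9 − 112656 ≈ -14900 lbf.

-14900 pounds-force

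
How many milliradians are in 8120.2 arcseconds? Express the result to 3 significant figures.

1 arcsecond = 0.00484814 milliradians.
So 8120.2 × 0.00484814 ≈ 39.4 mrad.

39.4 mrad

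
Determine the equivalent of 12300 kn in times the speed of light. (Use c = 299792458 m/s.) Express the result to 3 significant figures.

2.11 × 10^-5 times the speed of light

1 knot = 1.71600 × 10^-9 c.
12300 × 1.71600 × 10^-9 ≈ 2.11 × 10^-5 c.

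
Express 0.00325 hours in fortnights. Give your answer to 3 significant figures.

1 h = 0.00297619 fortnight.
Then 0.00325 × 0.00297619 ≈ 9.67e-6 fortnight.

9.67e-6 fortnights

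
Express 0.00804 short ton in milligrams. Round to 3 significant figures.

7.29e+6 mg

1 short ton = 9.07185e+8 milligrams.
Thus 0.00804 × 9.07185e+8 ≈ 7.29e+6 mg.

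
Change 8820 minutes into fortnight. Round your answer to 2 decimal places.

0.44 fortnight

1 minute = 4.96032 × 10^-5 fortnight.
Thus 8820 × 4.96032 × 10^-5 ≈ 0.44 fortnight.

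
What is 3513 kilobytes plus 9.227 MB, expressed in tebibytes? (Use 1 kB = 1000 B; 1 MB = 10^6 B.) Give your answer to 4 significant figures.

1.159e-5 TiB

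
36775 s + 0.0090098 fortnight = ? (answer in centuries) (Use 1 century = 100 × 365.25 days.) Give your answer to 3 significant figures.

1.51e-5 century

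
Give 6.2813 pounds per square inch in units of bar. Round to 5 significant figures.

0.43308 bar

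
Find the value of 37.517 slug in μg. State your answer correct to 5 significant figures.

5.4752 × 10^11 micrograms

1 slug = 1.45939 × 10^10 μg.
So 37.517 × 1.45939 × 10^10 ≈ 5.4752 × 10^11 μg.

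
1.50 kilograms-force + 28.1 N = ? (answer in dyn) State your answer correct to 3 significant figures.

4.28 × 10^6 dynes

1.50 kgf = 1.47100 × 10^6 dyn and 28.1 N = 2.81000 × 10^6 dyn.
1.47100 × 10^6 + 2.81000 × 10^6 ≈ 4.28 × 10^6 dyn.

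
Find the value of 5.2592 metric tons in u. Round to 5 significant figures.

3.1672e+30 atomic mass units

1 t = 6.02214e+29 u.
Then 5.2592 × 6.02214e+29 ≈ 3.1672e+30 u.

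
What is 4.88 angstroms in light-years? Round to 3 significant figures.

5.16e-26 light-years

1 Å = 1.05700e-26 light-years.
So 4.88 × 1.05700e-26 ≈ 5.16e-26 ly.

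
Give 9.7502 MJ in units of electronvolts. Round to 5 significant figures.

1 megajoule = 6.24151e+24 electronvolts.
So 9.7502 × 6.24151e+24 ≈ 6.0856e+25 eV.

6.0856e+25 eV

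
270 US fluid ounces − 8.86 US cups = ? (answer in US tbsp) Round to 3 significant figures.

270 US fl oz = 540.000 US tbsp and 8.86 US cup = 141.760 US tbsp.
540.000 − 141.760 ≈ 398 US tbsp.

398 US tbsp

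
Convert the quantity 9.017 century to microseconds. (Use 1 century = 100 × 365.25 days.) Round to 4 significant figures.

2.846 × 10^16 μs

1 century = 3.15576 × 10^15 μs.
9.017 × 3.15576 × 10^15 ≈ 2.846 × 10^16 μs.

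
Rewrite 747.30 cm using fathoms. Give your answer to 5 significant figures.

4.0863 fathom

1 centimeter = 0.00546807 fathom.
747.30 × 0.00546807 ≈ 4.0863 fathom.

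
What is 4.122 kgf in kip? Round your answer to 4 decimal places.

0.0091 kip

1 kilogram-force = 0.00220462 kips.
Thus 4.122 × 0.00220462 ≈ 0.0091 kip.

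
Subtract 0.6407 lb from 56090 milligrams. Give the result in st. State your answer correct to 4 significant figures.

-0.03693 stone

56090 mg = 0.00883266 st and 0.6407 lb = 0.0457643 st.
0.00883266 − 0.0457643 ≈ -0.03693 st.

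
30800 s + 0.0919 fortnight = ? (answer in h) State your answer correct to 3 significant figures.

30800 s = 8.55556 h and 0.0919 fortnight = 30.8784 h.
8.55556 + 30.8784 ≈ 39.4 h.

39.4 h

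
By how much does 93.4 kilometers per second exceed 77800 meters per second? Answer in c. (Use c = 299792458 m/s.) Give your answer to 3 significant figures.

5.20 × 10^-5 times the speed of light

93.4 km/s = 0.000311549 c and 77800 m/s = 0.000259513 c.
0.000311549 − 0.000259513 ≈ 5.20 × 10^-5 c.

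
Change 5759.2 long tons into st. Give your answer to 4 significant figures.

1 long ton = 160.000 stone.
Thus 5759.2 × 160.000 ≈ 921500 st.

921500 st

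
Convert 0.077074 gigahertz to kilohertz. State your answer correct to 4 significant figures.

1 gigahertz = 1.00000e+6 kHz.
0.077074 × 1.00000e+6 ≈ 77070 kHz.

77070 kilohertz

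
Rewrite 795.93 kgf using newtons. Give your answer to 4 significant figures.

1 kilogram-force = 9.80665 newtons.
Thus 795.93 × 9.80665 ≈ 7805 N.

7805 N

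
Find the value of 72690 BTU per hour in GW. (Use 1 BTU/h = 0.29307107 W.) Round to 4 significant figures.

1 BTU per hour = 2.93071e-10 GW.
Thus 72690 × 2.93071e-10 ≈ 2.130e-5 GW.

2.130e-5 gigawatts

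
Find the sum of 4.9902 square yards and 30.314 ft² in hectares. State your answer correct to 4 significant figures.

0.0006989 ha

4.9902 yd² = 0.000417244 ha and 30.314 ft² = 0.000281626 ha.
0.000417244 + 0.000281626 ≈ 0.0006989 ha.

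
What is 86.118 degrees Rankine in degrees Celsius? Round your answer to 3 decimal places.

°R = (°C + 273.15) × 9/5.
Applying the formula gives -225.307 °C.

-225.307 °C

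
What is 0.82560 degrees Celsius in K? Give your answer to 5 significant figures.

273.98 K

K = °C + 273.15.
Applying the formula gives 273.98 K.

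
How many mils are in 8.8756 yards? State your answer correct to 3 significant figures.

320000 mils

1 yd = 36000.0 mil.
So 8.8756 × 36000.0 ≈ 320000 mil.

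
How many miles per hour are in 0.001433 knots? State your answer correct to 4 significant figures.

0.001649 miles per hour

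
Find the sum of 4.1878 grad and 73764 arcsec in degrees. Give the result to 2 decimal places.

4.1878 grad = 3.76902 ° and 73764 arcsec = 20.4900 °.
3.76902 + 20.4900 ≈ 24.26 °.

24.26 °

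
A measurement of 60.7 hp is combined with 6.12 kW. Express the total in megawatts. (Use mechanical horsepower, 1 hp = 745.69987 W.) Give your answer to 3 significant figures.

60.7 hp = 0.0452640 MW and 6.12 kW = 0.00612000 MW.
0.0452640 + 0.00612000 ≈ 0.0514 MW.

0.0514 MW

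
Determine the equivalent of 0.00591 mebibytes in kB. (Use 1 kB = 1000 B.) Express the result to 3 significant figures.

6.20 kB

1 MiB = 1048.58 kB.
So 0.00591 × 1048.58 ≈ 6.20 kB.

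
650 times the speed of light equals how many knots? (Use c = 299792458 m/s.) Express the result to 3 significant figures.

1 c = 5.82750 × 10^8 kn.
650 × 5.82750 × 10^8 ≈ 3.79 × 10^11 kn.

3.79 × 10^11 knots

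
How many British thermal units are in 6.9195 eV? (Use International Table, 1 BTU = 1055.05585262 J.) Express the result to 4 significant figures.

1.051 × 10^-21 British thermal units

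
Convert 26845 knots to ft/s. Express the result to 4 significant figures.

1 kn = 1.68781 ft/s.
Then 26845 × 1.68781 ≈ 45310 ft/s.

45310 feet per second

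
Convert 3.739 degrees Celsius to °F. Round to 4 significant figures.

°F = °C × 9/5 + 32.
Applying the formula gives 38.73 °F.

38.73 °F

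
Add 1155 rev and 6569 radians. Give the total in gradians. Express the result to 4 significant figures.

1155 rev = 462000 grad and 6569 rad = 418196 grad.
462000 + 418196 ≈ 880200 grad.

880200 grad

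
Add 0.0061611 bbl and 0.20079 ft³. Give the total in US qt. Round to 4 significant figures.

7.043 US qt

0.0061611 bbl = 1.03506 US qt and 0.20079 ft³ = 6.00805 US qt.
1.03506 + 6.00805 ≈ 7.043 US qt.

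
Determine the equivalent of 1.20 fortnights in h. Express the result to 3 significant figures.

403 h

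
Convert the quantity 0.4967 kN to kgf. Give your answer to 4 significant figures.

50.65 kgf

1 kilonewton = 101.972 kgf.
Thus 0.4967 × 101.972 ≈ 50.65 kgf.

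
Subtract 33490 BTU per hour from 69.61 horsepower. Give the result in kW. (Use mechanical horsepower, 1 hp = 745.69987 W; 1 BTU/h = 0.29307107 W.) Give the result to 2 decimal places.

42.09 kilowatts

69.61 hp = 51.9082 kW and 33490 BTU/h = 9.81495 kW.
51.9082 − 9.81495 ≈ 42.09 kW.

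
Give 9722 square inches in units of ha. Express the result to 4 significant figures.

0.0006272 hectares

1 in² = 6.45160e-8 ha.
Then 9722 × 6.45160e-8 ≈ 0.0006272 ha.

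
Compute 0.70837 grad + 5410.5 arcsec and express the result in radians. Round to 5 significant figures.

0.037358 radians

0.70837 grad = 0.0111270 rad and 5410.5 arcsec = 0.0262308 rad.
0.0111270 + 0.0262308 ≈ 0.037358 rad.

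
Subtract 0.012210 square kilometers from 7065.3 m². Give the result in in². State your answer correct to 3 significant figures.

-7.97 × 10^6 in²

7065.3 m² = 1.09512 × 10^7 in² and 0.012210 km² = 1.89255 × 10^7 in².
1.09512 × 10^7 − 1.89255 × 10^7 ≈ -7.97 × 10^6 in².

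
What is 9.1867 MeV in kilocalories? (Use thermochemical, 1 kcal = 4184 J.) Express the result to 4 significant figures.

1 megaelectronvolt = 3.82929 × 10^-17 kilocalories.
Then 9.1867 × 3.82929 × 10^-17 ≈ 3.518 × 10^-16 kcal.

3.518 × 10^-16 kilocalories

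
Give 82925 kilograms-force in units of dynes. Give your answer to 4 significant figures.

8.132 × 10^10 dyn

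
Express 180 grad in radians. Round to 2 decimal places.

1 gradian = 0.0157080 radians.
180 × 0.0157080 ≈ 2.83 rad.

2.83 rad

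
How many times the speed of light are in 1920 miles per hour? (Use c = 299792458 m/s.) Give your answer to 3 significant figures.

2.86e-6 times the speed of light

1 mph = 1.49116e-9 times the speed of light.
1920 × 1.49116e-9 ≈ 2.86e-6 c.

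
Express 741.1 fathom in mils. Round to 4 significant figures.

5.336 × 10^7 mil

1 fathom = 72000.0 mils.
So 741.1 × 72000.0 ≈ 5.336 × 10^7 mil.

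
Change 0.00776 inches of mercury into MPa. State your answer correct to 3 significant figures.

1 inch of mercury = 0.00338639 megapascals.
0.00776 × 0.00338639 ≈ 2.63 × 10^-5 MPa.

2.63 × 10^-5 megapascals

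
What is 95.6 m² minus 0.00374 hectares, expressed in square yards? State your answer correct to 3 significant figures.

69.6 yd²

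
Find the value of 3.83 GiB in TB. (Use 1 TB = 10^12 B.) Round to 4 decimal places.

0.0041 terabytes

1 GiB = 0.00107374 TB.
Then 3.83 × 0.00107374 ≈ 0.0041 TB.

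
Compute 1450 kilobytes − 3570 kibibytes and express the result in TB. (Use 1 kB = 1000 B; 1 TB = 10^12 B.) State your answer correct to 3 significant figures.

1450 kB = 1.45000e-6 TB and 3570 KiB = 3.65568e-6 TB.
1.45000e-6 − 3.65568e-6 ≈ -2.21e-6 TB.

-2.21e-6 terabytes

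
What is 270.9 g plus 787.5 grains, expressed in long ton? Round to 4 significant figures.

0.0003168 long ton

270.9 g = 0.000266622 long ton and 787.5 gr = 5.02232 × 10^-5 long ton.
0.000266622 + 5.02232 × 10^-5 ≈ 0.0003168 long ton.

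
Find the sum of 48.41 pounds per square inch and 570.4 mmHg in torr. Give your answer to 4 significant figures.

3074 torr

48.41 psi = 2503.52 torr and 570.4 mmHg = 570.400 torr.
2503.52 + 570.400 ≈ 3074 torr.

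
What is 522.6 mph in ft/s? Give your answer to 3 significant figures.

1 mph = 1.46667 feet per second.
So 522.6 × 1.46667 ≈ 766 ft/s.

766 ft/s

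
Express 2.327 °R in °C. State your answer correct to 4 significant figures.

-271.9 degrees Celsius

°R = (°C + 273.15) × 9/5.
Applying the formula gives -271.9 °C.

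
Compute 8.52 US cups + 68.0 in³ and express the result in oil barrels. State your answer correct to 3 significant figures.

8.52 US cup = 0.0126786 bbl and 68.0 in³ = 0.00700886 bbl.
0.0126786 + 0.00700886 ≈ 0.0197 bbl.

0.0197 oil barrels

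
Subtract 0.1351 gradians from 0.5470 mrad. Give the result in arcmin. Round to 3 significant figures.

0.5470 mrad = 1.88045 arcmin and 0.1351 grad = 7.29540 arcmin.
1.88045 − 7.29540 ≈ -5.41 arcmin.

-5.41 arcminutes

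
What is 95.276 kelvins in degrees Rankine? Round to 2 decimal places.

°R = K × 9/5.
Applying the formula gives 171.50 °R.

171.50 °R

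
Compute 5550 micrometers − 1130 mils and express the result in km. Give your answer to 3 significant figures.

5550 μm = 5.55000 × 10^-6 km and 1130 mil = 2.87020 × 10^-5 km.
5.55000 × 10^-6 − 2.87020 × 10^-5 ≈ -2.32 × 10^-5 km.

-2.32 × 10^-5 km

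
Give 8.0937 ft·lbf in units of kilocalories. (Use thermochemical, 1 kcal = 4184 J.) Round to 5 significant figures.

0.0026227 kilocalories

1 foot-pound = 0.000324048 kilocalories.
Thus 8.0937 × 0.000324048 ≈ 0.0026227 kcal.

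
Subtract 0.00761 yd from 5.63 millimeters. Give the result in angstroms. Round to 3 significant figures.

5.63 mm = 5.63000e+7 Å and 0.00761 yd = 6.95858e+7 Å.
5.63000e+7 − 6.95858e+7 ≈ -1.33e+7 Å.

-1.33e+7 Å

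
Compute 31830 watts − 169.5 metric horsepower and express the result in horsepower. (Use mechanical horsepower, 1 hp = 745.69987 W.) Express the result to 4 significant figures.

-124.5 hp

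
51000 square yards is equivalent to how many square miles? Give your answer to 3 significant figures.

1 square yard = 3.22831 × 10^-7 square miles.
51000 × 3.22831 × 10^-7 ≈ 0.0165 mi².

0.0165 square miles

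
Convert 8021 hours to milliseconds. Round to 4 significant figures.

1 hour = 3.60000e+6 ms.
Thus 8021 × 3.60000e+6 ≈ 2.888e+10 ms.

2.888e+10 ms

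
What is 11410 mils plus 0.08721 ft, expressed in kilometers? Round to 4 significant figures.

0.0003164 km

11410 mil = 0.000289814 km and 0.08721 ft = 2.65816 × 10^-5 km.
0.000289814 + 2.65816 × 10^-5 ≈ 0.0003164 km.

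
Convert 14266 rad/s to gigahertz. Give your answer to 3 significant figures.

1 radian per second = 1.59155 × 10^-10 gigahertz.
So 14266 × 1.59155 × 10^-10 ≈ 2.27 × 10^-6 GHz.

2.27 × 10^-6 gigahertz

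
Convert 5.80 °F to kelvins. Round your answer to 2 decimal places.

K = (°F + 459.67) × 5/9.
Applying the formula gives 258.59 K.

258.59 kelvins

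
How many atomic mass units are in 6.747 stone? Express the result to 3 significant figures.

2.58 × 10^28 atomic mass units

1 st = 3.82424 × 10^27 atomic mass units.
Then 6.747 × 3.82424 × 10^27 ≈ 2.58 × 10^28 u.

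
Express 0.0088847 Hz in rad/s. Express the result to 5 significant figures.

1 hertz = 6.28319 rad/s.
Then 0.0088847 × 6.28319 ≈ 0.055824 rad/s.

0.055824 rad/s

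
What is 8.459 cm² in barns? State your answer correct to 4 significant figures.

1 cm² = 1.00000 × 10^24 barns.
Thus 8.459 × 1.00000 × 10^24 ≈ 8.459 × 10^24 barn.

8.459 × 10^24 barn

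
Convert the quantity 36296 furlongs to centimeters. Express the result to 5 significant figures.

7.3016e+8 cm

1 furlong = 20116.8 cm.
So 36296 × 20116.8 ≈ 7.3016e+8 cm.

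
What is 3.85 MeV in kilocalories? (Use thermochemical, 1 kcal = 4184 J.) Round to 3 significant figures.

1.47 × 10^-16 kilocalories

1 MeV = 3.82929 × 10^-17 kilocalories.
3.85 × 3.82929 × 10^-17 ≈ 1.47 × 10^-16 kcal.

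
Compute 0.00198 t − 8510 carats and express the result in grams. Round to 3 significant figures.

278 g

0.00198 t = 1980.00 g and 8510 ct = 1702.00 g.
1980.00 − 1702.00 ≈ 278 g.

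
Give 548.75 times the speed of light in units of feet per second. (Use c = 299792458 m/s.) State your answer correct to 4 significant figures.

1 speed of light = 9.83571e+8 feet per second.
So 548.75 × 9.83571e+8 ≈ 5.397e+11 ft/s.

5.397e+11 feet per second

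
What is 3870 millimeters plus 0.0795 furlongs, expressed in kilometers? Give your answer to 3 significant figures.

0.0199 kilometers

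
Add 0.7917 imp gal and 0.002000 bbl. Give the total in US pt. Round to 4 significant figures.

8.278 US pt

0.7917 imp gal = 7.60634 US pt and 0.002000 bbl = 0.672000 US pt.
7.60634 + 0.672000 ≈ 8.278 US pt.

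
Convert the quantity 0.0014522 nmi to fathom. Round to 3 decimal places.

1.471 fathoms

1 nautical mile = 1012.69 fathom.
Then 0.0014522 × 1012.69 ≈ 1.471 fathom.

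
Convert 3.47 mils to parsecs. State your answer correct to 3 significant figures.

2.86e-21 pc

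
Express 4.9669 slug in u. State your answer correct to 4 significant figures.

4.365 × 10^28 u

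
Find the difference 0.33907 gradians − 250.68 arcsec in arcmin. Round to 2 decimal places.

0.33907 grad = 18.3098 arcmin and 250.68 arcsec = 4.17800 arcmin.
18.3098 − 4.17800 ≈ 14.13 arcmin.

14.13 arcmin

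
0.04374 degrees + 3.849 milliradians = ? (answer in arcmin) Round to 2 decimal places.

0.04374 ° = 2.62440 arcmin and 3.849 mrad = 13.2319 arcmin.
2.62440 + 13.2319 ≈ 15.86 arcmin.

15.86 arcminutes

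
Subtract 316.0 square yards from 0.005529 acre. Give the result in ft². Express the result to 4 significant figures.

-2603 square feet

0.005529 acre = 240.843 ft² and 316.0 yd² = 2844.00 ft².
240.843 − 2844.00 ≈ -2603 ft².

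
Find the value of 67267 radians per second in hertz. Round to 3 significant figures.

10700 Hz

1 rad/s = 0.159155 Hz.
67267 × 0.159155 ≈ 10700 Hz.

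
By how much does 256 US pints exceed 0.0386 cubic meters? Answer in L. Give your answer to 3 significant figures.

82.5 L

256 US pt = 121.133 L and 0.0386 m³ = 38.6000 L.
121.133 − 38.6000 ≈ 82.5 L.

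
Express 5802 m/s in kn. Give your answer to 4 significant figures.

11280 kn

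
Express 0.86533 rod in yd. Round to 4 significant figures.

1 rod = 5.50000 yards.
So 0.86533 × 5.50000 ≈ 4.759 yd.

4.759 yd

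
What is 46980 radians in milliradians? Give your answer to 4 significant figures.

4.698 × 10^7 milliradians

1 rad = 1000.00 mrad.
Then 46980 × 1000.00 ≈ 4.698 × 10^7 mrad.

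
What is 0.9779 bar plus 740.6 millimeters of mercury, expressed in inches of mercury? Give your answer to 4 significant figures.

58.03 inches of mercury

0.9779 bar = 28.8774 inHg and 740.6 mmHg = 29.1575 inHg.
28.8774 + 29.1575 ≈ 58.03 inHg.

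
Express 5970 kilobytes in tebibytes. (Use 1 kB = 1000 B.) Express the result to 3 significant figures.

5.43e-6 tebibytes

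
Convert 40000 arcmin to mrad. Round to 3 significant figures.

11600 milliradians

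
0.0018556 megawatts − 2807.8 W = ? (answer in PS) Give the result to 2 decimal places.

0.0018556 MW = 2.52291 PS and 2807.8 W = 3.81755 PS.
2.52291 − 3.81755 ≈ -1.29 PS.

-1.29 metric horsepower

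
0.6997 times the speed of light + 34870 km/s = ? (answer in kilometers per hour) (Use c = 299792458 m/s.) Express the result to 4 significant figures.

8.807 × 10^8 km/h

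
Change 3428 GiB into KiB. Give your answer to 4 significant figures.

1 gibibyte = 1.04858e+6 KiB.
Then 3428 × 1.04858e+6 ≈ 3.595e+9 KiB.

3.595e+9 KiB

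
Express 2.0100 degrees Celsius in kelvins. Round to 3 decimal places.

K = °C + 273.15.
Applying the formula gives 275.160 K.

275.160 K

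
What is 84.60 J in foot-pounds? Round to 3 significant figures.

62.4 foot-pounds

1 J = 0.737562 ft·lbf.
84.60 × 0.737562 ≈ 62.4 ft·lbf.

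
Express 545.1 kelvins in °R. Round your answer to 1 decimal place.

°R = K × 9/5.
Applying the formula gives 981.2 °R.

981.2 °R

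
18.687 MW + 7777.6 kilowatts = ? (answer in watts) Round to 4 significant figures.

2.646 × 10^7 watts

18.687 MW = 1.86870 × 10^7 W and 7777.6 kW = 7.77760 × 10^6 W.
1.86870 × 10^7 + 7.77760 × 10^6 ≈ 2.646 × 10^7 W.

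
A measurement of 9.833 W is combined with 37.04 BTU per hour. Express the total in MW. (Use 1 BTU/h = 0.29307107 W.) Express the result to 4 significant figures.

9.833 W = 9.83300e-6 MW and 37.04 BTU/h = 1.08554e-5 MW.
9.83300e-6 + 1.08554e-5 ≈ 2.069e-5 MW.

2.069e-5 megawatts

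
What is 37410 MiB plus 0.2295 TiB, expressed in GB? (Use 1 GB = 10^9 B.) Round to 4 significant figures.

37410 MiB = 39.2272 GB and 0.2295 TiB = 252.338 GB.
39.2272 + 252.338 ≈ 291.6 GB.

291.6 gigabytes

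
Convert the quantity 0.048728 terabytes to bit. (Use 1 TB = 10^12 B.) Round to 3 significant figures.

1 TB = 8.00000 × 10^12 bits.
Thus 0.048728 × 8.00000 × 10^12 ≈ 3.90 × 10^11 bit.

3.90 × 10^11 bit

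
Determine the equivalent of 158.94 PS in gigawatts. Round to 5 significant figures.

0.00011690 GW

1 PS = 7.35499 × 10^-7 GW.
So 158.94 × 7.35499 × 10^-7 ≈ 0.00011690 GW.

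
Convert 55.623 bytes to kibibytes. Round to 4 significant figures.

1 byte = 0.0009765625 KiB.
Then 55.623 × 0.0009765625 ≈ 0.05432 KiB.

0.05432 kibibytes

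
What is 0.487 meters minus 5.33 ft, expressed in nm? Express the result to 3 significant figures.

0.487 m = 4.87000 × 10^8 nm and 5.33 ft = 1.62458 × 10^9 nm.
4.87000 × 10^8 − 1.62458 × 10^9 ≈ -1.14 × 10^9 nm.

-1.14 × 10^9 nm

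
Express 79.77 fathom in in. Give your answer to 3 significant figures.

5740 in

1 fathom = 72.0000 in.
Then 79.77 × 72.0000 ≈ 5740 in.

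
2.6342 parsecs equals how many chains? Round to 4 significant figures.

4.041 × 10^15 chains

1 pc = 1.53388 × 10^15 chains.
2.6342 × 1.53388 × 10^15 ≈ 4.041 × 10^15 chain.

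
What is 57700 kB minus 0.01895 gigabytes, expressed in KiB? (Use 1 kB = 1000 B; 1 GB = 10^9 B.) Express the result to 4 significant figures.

57700 kB = 56347.7 KiB and 0.01895 GB = 18505.9 KiB.
56347.7 − 18505.9 ≈ 37840 KiB.

37840 kibibytes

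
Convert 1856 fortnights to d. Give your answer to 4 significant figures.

25980 d

1 fortnight = 14.0000 days.
1856 × 14.0000 ≈ 25980 d.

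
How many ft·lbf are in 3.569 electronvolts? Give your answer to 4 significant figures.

1 electronvolt = 1.181705 × 10^-19 ft·lbf.
So 3.569 × 1.181705 × 10^-19 ≈ 4.218 × 10^-19 ft·lbf.

4.218 × 10^-19 foot-pounds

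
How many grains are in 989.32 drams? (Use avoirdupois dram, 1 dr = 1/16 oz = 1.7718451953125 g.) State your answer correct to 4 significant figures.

1 dr = 27.34375 gr.
Then 989.32 × 27.34375 ≈ 27050 gr.

27050 gr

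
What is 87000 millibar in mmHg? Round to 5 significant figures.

65255 mmHg

1 millibar = 0.750062 millimeters of mercury.
Then 87000 × 0.750062 ≈ 65255 mmHg.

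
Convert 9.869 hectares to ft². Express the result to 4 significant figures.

1.062 × 10^6 ft²

1 ha = 107639 ft².
So 9.869 × 107639 ≈ 1.062 × 10^6 ft².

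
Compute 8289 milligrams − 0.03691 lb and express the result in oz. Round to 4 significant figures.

-0.2982 oz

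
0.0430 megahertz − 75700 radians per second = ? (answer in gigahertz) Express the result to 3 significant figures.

3.10e-5 GHz

0.0430 MHz = 4.30000e-5 GHz and 75700 rad/s = 1.20480e-5 GHz.
4.30000e-5 − 1.20480e-5 ≈ 3.10e-5 GHz.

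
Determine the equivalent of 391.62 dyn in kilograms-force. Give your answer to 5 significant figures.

1 dyne = 1.01972 × 10^-6 kgf.
So 391.62 × 1.01972 × 10^-6 ≈ 0.00039934 kgf.

0.00039934 kgf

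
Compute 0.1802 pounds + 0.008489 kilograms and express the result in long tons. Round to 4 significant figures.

0.1802 lb = 8.04464 × 10^-5 long ton and 0.008489 kg = 8.35493 × 10^-6 long ton.
8.04464 × 10^-5 + 8.35493 × 10^-6 ≈ 8.880 × 10^-5 long ton.

8.880 × 10^-5 long ton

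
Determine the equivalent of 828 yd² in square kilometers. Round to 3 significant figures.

1 square yard = 8.36127 × 10^-7 square kilometers.
828 × 8.36127 × 10^-7 ≈ 0.000692 km².

0.000692 square kilometers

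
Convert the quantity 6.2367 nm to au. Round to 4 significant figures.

4.169e-20 au

1 nanometer = 6.68459e-21 astronomical units.
6.2367 × 6.68459e-21 ≈ 4.169e-20 au.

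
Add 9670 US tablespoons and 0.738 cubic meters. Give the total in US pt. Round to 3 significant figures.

9670 US tbsp = 302.1875 US pt and 0.738 m³ = 1559.672 US pt.
302.1875 + 1559.672 ≈ 1860 US pt.

1860 US pt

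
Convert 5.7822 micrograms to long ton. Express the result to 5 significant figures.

5.6909 × 10^-12 long ton

1 μg = 9.84207 × 10^-13 long tons.
So 5.7822 × 9.84207 × 10^-13 ≈ 5.6909 × 10^-12 long ton.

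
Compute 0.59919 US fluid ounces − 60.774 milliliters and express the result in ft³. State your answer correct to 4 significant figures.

0.59919 US fl oz = 0.000625782 ft³ and 60.774 mL = 0.00214621 ft³.
0.000625782 − 0.00214621 ≈ -0.001520 ft³.

-0.001520 ft³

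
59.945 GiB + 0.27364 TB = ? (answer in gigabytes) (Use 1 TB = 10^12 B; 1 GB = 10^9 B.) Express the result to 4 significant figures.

59.945 GiB = 64.3655 GB and 0.27364 TB = 273.640 GB.
64.3655 + 273.640 ≈ 338.0 GB.

338.0 GB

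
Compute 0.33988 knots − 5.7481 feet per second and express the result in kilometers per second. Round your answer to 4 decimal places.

-0.0016 kilometers per second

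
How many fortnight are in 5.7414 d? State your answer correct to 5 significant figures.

1 d = 0.0714286 fortnight.
So 5.7414 × 0.0714286 ≈ 0.41010 fortnight.

0.41010 fortnights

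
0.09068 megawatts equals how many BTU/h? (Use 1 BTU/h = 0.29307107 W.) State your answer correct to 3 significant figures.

1 megawatt = 3.41214 × 10^6 BTU/h.
0.09068 × 3.41214 × 10^6 ≈ 309000 BTU/h.

309000 BTU/h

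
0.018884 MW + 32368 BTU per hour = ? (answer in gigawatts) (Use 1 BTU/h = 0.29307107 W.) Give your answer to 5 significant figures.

0.018884 MW = 1.88840e-5 GW and 32368 BTU/h = 9.48612e-6 GW.
1.88840e-5 + 9.48612e-6 ≈ 2.8370e-5 GW.

2.8370e-5 GW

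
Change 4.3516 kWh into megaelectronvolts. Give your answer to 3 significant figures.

9.78 × 10^19 megaelectronvolts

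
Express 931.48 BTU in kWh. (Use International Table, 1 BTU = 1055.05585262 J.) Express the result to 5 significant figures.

1 British thermal unit = 0.000293071 kWh.
So 931.48 × 0.000293071 ≈ 0.27299 kWh.

0.27299 kWh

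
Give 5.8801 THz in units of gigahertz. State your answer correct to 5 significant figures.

5880.1 GHz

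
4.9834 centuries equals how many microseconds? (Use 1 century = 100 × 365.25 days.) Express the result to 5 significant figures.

1 century = 3.15576 × 10^15 microseconds.
Then 4.9834 × 3.15576 × 10^15 ≈ 1.5726 × 10^16 μs.

1.5726 × 10^16 μs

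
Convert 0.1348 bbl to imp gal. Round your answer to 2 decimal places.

4.71 imp gal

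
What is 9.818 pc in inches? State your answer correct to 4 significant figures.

1.193 × 10^19 inches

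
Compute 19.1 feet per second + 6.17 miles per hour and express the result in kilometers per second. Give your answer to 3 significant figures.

19.1 ft/s = 0.00582168 km/s and 6.17 mph = 0.00275824 km/s.
0.00582168 + 0.00275824 ≈ 0.00858 km/s.

0.00858 km/s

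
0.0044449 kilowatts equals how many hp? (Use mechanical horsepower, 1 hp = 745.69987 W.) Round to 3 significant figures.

1 kilowatt = 1.34102 hp.
0.0044449 × 1.34102 ≈ 0.00596 hp.

0.00596 horsepower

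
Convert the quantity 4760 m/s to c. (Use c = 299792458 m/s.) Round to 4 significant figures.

1.588e-5 c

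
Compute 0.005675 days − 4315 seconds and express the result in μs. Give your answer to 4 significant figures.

-3.825 × 10^9 microseconds

0.005675 d = 4.90320 × 10^8 μs and 4315 s = 4.31500 × 10^9 μs.
4.90320 × 10^8 − 4.31500 × 10^9 ≈ -3.825 × 10^9 μs.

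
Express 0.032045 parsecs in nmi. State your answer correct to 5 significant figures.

5.3391 × 10^11 nautical miles

1 parsec = 1.66613 × 10^13 nmi.
Thus 0.032045 × 1.66613 × 10^13 ≈ 5.3391 × 10^11 nmi.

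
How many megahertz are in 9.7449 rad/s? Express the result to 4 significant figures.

1.551e-6 megahertz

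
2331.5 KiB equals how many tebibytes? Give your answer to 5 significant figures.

2.1714 × 10^-6 TiB

1 KiB = 9.31323 × 10^-10 TiB.
Then 2331.5 × 9.31323 × 10^-10 ≈ 2.1714 × 10^-6 TiB.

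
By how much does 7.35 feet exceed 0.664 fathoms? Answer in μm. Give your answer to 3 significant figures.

1.03 × 10^6 micrometers

7.35 ft = 2.24028 × 10^6 μm and 0.664 fathom = 1.21432 × 10^6 μm.
2.24028 × 10^6 − 1.21432 × 10^6 ≈ 1.03 × 10^6 μm.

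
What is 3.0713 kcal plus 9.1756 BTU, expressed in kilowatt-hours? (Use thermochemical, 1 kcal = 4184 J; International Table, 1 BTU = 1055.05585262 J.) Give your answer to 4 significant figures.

3.0713 kcal = 0.00356953 kWh and 9.1756 BTU = 0.00268910 kWh.
0.00356953 + 0.00268910 ≈ 0.006259 kWh.

0.006259 kWh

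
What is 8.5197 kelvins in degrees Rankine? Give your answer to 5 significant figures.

15.335 °R

°R = K × 9/5.
Applying the formula gives 15.335 °R.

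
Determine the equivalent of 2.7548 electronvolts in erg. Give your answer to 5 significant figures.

4.4137 × 10^-12 erg

1 electronvolt = 1.60218 × 10^-12 erg.
2.7548 × 1.60218 × 10^-12 ≈ 4.4137 × 10^-12 erg.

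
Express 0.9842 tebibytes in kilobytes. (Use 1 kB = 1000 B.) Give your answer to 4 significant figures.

1.082e+9 kB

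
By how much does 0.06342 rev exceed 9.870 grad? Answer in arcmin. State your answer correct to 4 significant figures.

836.9 arcmin

0.06342 rev = 1369.87 arcmin and 9.870 grad = 532.980 arcmin.
1369.87 − 532.980 ≈ 836.9 arcmin.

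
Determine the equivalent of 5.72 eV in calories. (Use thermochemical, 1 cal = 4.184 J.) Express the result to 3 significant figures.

2.19e-19 cal

1 eV = 3.82929e-20 cal.
5.72 × 3.82929e-20 ≈ 2.19e-19 cal.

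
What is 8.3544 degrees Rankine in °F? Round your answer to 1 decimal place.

-451.3 °F

°R = °F + 459.67.
Applying the formula gives -451.3 °F.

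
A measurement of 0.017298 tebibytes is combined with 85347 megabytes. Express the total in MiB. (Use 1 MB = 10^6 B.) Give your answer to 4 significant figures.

99530 mebibytes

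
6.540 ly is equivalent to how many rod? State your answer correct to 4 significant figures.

1.230e+16 rods

1 light-year = 1.88116e+15 rod.
Thus 6.540 × 1.88116e+15 ≈ 1.230e+16 rod.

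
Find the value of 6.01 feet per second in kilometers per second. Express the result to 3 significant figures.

0.00183 km/s

1 ft/s = 0.000304800 km/s.
So 6.01 × 0.000304800 ≈ 0.00183 km/s.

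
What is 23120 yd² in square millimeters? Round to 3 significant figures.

1 yd² = 836127 mm².
Thus 23120 × 836127 ≈ 1.93 × 10^10 mm².

1.93 × 10^10 mm²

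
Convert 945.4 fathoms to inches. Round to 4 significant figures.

1 fathom = 72.0000 inches.
So 945.4 × 72.0000 ≈ 68070 in.

68070 in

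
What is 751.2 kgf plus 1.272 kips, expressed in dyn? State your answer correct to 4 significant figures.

751.2 kgf = 7.36676e+8 dyn and 1.272 kip = 5.65814e+8 dyn.
7.36676e+8 + 5.65814e+8 ≈ 1.302e+9 dyn.

1.302e+9 dynes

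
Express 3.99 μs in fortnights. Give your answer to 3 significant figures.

1 microsecond = 8.26720 × 10^-13 fortnight.
Thus 3.99 × 8.26720 × 10^-13 ≈ 3.30 × 10^-12 fortnight.

3.30 × 10^-12 fortnight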